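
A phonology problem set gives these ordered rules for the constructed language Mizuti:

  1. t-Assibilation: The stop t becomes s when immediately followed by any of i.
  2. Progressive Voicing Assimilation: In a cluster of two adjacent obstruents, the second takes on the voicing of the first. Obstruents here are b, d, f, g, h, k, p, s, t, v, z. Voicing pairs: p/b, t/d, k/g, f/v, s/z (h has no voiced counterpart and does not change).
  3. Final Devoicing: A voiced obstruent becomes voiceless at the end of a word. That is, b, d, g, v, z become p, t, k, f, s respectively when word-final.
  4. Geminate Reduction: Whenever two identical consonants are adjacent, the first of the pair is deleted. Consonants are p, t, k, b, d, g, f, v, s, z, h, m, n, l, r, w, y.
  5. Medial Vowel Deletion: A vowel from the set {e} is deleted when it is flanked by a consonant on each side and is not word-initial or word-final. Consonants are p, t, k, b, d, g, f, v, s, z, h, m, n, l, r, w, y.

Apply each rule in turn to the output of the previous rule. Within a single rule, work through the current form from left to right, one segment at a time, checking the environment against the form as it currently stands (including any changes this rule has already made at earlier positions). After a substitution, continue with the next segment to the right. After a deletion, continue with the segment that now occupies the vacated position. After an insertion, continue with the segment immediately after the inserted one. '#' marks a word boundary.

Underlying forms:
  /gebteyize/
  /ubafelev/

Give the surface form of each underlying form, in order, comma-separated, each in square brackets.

[gbdyize], [ubaflf]

/gebteyize/:
  1 t-Assibilation: no change — [gebteyize]
  2 Progressive Voicing Assimilation: [gebteyize] → [gebdeyize]
  3 Final Devoicing: no change — [gebdeyize]
  4 Geminate Reduction: no change — [gebdeyize]
  5 Medial Vowel Deletion: [gebdeyize] → [gbdyize]
/ubafelev/:
  1 t-Assibilation: no change — [ubafelev]
  2 Progressive Voicing Assimilation: no change — [ubafelev]
  3 Final Devoicing: [ubafelev] → [ubafelef]
  4 Geminate Reduction: no change — [ubafelef]
  5 Medial Vowel Deletion: [ubafelef] → [ubaflf]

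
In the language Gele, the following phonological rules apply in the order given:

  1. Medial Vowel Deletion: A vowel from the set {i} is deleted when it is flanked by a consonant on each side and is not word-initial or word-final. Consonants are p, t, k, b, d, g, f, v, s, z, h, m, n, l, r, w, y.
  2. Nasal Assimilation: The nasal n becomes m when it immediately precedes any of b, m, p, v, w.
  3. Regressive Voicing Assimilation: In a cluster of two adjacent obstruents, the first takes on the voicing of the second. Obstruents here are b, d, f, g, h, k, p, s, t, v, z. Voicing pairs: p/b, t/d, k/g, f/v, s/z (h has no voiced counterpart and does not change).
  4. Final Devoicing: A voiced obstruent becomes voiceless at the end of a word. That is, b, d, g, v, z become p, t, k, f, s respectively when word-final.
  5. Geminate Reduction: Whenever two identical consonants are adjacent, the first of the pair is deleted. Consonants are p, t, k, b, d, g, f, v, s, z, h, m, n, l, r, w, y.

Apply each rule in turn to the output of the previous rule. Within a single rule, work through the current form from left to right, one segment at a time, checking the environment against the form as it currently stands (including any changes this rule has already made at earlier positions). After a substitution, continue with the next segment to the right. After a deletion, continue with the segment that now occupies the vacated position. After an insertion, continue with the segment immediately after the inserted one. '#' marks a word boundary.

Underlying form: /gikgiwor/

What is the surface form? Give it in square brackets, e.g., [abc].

1 Medial Vowel Deletion: [gikgiwor] → [gkgwor]
2 Nasal Assimilation: no change — [gkgwor]
3 Regressive Voicing Assimilation: [gkgwor] → [kggwor]
4 Final Devoicing: no change — [kggwor]
5 Geminate Reduction: [kggwor] → [kgwor]

[kgwor]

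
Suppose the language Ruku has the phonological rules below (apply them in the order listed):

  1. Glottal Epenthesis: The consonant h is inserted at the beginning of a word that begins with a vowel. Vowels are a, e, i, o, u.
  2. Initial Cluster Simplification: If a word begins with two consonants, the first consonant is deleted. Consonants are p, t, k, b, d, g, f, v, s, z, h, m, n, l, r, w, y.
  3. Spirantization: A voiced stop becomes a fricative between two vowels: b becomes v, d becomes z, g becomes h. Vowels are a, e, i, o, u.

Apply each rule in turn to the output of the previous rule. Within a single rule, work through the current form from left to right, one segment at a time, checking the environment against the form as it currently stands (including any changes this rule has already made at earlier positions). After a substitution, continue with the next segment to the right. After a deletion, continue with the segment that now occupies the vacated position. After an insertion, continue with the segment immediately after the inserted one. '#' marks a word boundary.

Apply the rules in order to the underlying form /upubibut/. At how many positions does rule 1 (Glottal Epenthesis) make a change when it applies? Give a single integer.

1 Glottal Epenthesis: [upubibut] → [hupubibut]
2 Initial Cluster Simplification: no change — [hupubibut]
3 Spirantization: [hupubibut] → [hupuvivut]
Rule 1 changed 1 position(s).

1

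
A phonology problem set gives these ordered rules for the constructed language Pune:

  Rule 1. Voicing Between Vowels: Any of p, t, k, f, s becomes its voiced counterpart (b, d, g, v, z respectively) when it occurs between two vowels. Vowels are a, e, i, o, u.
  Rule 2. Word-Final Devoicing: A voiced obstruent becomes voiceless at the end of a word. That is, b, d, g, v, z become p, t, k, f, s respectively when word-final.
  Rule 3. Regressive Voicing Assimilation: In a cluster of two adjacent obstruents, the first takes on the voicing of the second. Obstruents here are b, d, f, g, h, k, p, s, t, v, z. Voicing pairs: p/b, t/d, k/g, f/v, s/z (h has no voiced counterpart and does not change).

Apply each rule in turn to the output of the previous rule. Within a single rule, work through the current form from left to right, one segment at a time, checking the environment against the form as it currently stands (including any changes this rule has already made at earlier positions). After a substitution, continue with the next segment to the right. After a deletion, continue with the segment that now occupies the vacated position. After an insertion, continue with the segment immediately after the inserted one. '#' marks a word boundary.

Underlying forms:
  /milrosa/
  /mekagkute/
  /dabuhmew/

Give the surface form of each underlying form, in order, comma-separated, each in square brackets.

/milrosa/:
  Rule 1 Voicing Between Vowels: [milrosa] → [milroza]
  Rule 2 Word-Final Devoicing: no change — [milroza]
  Rule 3 Regressive Voicing Assimilation: no change — [milroza]
/mekagkute/:
  Rule 1 Voicing Between Vowels: [mekagkute] → [megagkude]
  Rule 2 Word-Final Devoicing: no change — [megagkude]
  Rule 3 Regressive Voicing Assimilation: [megagkude] → [megakkude]
/dabuhmew/:
  Rule 1 Voicing Between Vowels: no change — [dabuhmew]
  Rule 2 Word-Final Devoicing: no change — [dabuhmew]
  Rule 3 Regressive Voicing Assimilation: no change — [dabuhmew]

[milroza], [megakkude], [dabuhmew]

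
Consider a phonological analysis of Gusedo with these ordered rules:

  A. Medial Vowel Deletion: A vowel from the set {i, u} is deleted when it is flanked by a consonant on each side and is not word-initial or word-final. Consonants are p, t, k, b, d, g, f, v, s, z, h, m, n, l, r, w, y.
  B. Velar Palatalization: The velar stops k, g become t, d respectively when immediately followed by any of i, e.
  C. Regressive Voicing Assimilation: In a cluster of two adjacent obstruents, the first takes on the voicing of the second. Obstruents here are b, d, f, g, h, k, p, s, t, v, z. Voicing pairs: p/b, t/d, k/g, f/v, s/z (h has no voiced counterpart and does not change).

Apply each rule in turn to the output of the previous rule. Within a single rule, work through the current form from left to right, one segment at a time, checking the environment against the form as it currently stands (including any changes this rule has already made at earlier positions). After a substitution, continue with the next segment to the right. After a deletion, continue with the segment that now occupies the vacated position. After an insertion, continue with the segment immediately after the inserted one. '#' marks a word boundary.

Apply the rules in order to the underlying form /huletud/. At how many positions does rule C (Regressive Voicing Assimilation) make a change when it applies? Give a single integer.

1

A Medial Vowel Deletion: [huletud] → [hletd]
B Velar Palatalization: no change — [hletd]
C Regressive Voicing Assimilation: [hletd] → [hledd]
Rule C changed 1 position(s).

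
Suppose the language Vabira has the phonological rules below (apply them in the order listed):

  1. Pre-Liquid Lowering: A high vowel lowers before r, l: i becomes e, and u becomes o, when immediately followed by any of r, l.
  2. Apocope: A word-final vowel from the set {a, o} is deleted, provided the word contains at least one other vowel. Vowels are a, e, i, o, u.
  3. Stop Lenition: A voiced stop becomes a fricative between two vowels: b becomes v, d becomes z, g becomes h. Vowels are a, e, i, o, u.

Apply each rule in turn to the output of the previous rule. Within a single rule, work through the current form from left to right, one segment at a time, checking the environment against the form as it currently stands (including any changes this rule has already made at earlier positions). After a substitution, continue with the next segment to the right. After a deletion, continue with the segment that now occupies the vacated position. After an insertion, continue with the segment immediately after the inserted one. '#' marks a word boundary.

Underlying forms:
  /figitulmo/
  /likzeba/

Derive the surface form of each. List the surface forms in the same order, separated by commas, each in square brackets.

[fihitolm], [likzeb]

/figitulmo/:
  1 Pre-Liquid Lowering: [figitulmo] → [figitolmo]
  2 Apocope: [figitolmo] → [figitolm]
  3 Stop Lenition: [figitolm] → [fihitolm]
/likzeba/:
  1 Pre-Liquid Lowering: no change — [likzeba]
  2 Apocope: [likzeba] → [likzeb]
  3 Stop Lenition: no change — [likzeb]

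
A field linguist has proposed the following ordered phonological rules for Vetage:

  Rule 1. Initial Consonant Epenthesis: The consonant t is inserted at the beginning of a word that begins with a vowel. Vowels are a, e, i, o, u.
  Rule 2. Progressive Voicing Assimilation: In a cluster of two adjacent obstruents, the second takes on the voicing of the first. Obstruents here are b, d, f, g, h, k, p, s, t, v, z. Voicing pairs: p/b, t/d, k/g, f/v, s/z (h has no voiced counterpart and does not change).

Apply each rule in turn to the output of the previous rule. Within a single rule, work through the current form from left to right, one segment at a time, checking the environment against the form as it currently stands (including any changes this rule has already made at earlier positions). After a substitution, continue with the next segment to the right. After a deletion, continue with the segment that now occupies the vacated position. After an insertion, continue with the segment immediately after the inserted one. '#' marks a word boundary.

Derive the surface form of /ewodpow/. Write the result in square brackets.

[tewodbow]

Rule 1 Initial Consonant Epenthesis: [ewodpow] → [tewodpow]
Rule 2 Progressive Voicing Assimilation: [tewodpow] → [tewodbow]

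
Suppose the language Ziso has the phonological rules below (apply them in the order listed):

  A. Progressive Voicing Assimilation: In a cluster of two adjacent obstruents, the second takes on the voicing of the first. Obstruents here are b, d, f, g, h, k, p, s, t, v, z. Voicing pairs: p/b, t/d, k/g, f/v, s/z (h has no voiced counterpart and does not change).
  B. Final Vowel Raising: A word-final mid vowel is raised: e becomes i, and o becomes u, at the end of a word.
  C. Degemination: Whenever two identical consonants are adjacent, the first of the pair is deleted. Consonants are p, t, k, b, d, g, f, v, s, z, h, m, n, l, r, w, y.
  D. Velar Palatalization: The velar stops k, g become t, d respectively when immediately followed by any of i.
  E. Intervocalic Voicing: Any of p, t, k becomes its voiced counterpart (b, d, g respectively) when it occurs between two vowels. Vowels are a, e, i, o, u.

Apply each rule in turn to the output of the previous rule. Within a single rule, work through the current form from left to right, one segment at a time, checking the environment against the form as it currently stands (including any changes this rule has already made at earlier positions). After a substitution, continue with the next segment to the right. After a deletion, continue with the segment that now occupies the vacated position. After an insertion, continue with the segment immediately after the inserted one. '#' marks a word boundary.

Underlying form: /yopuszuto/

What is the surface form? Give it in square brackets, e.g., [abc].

A Progressive Voicing Assimilation: [yopuszuto] → [yopussuto]
B Final Vowel Raising: [yopussuto] → [yopussutu]
C Degemination: [yopussutu] → [yopusutu]
D Velar Palatalization: no change — [yopusutu]
E Intervocalic Voicing: [yopusutu] → [yobusudu]

[yobusudu]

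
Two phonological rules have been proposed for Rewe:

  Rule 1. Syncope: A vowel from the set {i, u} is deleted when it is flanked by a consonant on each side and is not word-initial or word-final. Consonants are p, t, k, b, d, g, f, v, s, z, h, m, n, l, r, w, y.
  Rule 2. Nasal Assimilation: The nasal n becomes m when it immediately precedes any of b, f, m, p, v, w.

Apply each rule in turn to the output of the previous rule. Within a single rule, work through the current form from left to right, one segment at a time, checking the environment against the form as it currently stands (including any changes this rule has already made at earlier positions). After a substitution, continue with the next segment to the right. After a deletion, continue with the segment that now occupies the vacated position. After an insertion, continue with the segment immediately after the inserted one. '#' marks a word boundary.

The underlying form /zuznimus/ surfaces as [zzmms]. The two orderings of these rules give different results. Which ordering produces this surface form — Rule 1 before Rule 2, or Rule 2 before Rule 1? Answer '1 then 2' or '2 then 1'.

1 then 2

Order 1 then 2:
  1 Syncope: [zuznimus] → [zznms]
  2 Nasal Assimilation: [zznms] → [zzmms]
  result: [zzmms]
Order 2 then 1:
  2 Nasal Assimilation: no change — [zuznimus]
  1 Syncope: [zuznimus] → [zznms]
  result: [zznms]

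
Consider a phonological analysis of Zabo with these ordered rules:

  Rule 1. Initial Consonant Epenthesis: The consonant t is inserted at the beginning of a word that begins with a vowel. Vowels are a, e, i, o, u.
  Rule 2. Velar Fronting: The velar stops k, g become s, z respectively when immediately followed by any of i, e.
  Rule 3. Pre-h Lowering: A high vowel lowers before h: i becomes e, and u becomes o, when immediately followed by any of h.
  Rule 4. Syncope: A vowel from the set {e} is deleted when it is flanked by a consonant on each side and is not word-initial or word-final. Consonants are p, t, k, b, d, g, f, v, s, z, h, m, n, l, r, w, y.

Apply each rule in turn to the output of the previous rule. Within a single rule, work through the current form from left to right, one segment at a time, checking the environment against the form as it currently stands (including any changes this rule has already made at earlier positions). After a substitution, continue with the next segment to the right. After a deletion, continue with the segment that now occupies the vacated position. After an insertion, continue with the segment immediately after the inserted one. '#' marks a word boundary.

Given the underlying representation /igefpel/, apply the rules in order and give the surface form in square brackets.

Rule 1 Initial Consonant Epenthesis: [igefpel] → [tigefpel]
Rule 2 Velar Fronting: [tigefpel] → [tizefpel]
Rule 3 Pre-h Lowering: no change — [tizefpel]
Rule 4 Syncope: [tizefpel] → [tizfpl]

[tizfpl]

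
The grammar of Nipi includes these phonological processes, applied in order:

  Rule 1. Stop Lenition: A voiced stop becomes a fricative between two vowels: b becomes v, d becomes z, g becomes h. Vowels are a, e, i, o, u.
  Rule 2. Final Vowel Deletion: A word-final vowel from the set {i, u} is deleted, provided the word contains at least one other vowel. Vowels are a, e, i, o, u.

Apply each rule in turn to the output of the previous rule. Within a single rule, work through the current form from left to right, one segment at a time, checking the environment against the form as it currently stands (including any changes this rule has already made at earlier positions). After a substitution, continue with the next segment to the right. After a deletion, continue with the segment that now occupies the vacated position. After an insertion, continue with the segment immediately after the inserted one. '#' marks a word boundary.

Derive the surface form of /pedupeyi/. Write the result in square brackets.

Rule 1 Stop Lenition: [pedupeyi] → [pezupeyi]
Rule 2 Final Vowel Deletion: [pezupeyi] → [pezupey]

[pezupey]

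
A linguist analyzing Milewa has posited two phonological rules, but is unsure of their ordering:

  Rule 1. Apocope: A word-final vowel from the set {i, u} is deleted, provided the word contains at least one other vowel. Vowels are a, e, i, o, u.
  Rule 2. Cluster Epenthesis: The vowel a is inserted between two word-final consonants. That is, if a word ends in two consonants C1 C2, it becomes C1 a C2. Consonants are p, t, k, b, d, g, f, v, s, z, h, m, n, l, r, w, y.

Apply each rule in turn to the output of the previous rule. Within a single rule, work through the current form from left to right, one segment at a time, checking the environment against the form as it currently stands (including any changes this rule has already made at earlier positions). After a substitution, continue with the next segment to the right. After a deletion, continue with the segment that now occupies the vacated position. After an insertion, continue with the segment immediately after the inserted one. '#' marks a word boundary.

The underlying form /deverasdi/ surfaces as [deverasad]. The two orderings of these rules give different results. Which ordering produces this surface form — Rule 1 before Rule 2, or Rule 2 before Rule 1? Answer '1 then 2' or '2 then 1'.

Order 1 then 2:
  1 Apocope: [deverasdi] → [deverasd]
  2 Cluster Epenthesis: [deverasd] → [deverasad]
  result: [deverasad]
Order 2 then 1:
  2 Cluster Epenthesis: no change — [deverasdi]
  1 Apocope: [deverasdi] → [deverasd]
  result: [deverasd]

1 then 2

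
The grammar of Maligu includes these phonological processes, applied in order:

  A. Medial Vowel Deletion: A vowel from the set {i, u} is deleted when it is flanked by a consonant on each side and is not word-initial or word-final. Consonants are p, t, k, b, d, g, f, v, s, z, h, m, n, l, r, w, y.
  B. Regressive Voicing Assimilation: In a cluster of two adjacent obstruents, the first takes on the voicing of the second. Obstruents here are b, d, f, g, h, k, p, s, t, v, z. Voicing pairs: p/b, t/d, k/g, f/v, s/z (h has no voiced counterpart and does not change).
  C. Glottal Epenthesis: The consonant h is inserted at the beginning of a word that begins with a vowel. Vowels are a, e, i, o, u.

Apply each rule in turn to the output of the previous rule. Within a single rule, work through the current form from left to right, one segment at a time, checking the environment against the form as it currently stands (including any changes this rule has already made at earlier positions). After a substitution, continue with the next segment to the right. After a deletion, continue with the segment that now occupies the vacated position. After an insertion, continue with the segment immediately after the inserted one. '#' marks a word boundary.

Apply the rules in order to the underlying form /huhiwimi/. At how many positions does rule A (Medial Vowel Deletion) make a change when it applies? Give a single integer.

3

A Medial Vowel Deletion: [huhiwimi] → [hhwmi]
B Regressive Voicing Assimilation: no change — [hhwmi]
C Glottal Epenthesis: no change — [hhwmi]
Rule A changed 3 position(s).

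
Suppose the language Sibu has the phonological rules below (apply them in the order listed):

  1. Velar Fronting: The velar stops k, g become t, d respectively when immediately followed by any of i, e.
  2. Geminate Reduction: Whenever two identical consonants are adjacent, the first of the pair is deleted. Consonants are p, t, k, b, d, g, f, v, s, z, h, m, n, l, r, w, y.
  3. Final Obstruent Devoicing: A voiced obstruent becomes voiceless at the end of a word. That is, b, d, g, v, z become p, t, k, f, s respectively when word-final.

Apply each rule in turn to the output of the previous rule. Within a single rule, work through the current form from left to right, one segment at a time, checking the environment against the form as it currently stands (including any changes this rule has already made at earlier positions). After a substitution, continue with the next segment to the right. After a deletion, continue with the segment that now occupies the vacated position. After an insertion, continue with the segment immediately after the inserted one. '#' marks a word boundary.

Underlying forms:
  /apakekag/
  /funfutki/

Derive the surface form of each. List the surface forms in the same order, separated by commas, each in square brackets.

[apatekak], [funfuti]

/apakekag/:
  1 Velar Fronting: [apakekag] → [apatekag]
  2 Geminate Reduction: no change — [apatekag]
  3 Final Obstruent Devoicing: [apatekag] → [apatekak]
/funfutki/:
  1 Velar Fronting: [funfutki] → [funfutti]
  2 Geminate Reduction: [funfutti] → [funfuti]
  3 Final Obstruent Devoicing: no change — [funfuti]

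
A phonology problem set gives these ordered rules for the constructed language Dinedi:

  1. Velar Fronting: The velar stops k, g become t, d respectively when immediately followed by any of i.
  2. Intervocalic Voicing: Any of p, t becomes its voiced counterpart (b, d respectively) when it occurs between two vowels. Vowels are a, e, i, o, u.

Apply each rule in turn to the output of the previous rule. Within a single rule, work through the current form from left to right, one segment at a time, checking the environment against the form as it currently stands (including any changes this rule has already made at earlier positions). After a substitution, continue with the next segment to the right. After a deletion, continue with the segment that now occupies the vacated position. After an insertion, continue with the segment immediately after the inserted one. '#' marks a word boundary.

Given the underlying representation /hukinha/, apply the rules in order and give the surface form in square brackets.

[hudinha]

1 Velar Fronting: [hukinha] → [hutinha]
2 Intervocalic Voicing: [hutinha] → [hudinha]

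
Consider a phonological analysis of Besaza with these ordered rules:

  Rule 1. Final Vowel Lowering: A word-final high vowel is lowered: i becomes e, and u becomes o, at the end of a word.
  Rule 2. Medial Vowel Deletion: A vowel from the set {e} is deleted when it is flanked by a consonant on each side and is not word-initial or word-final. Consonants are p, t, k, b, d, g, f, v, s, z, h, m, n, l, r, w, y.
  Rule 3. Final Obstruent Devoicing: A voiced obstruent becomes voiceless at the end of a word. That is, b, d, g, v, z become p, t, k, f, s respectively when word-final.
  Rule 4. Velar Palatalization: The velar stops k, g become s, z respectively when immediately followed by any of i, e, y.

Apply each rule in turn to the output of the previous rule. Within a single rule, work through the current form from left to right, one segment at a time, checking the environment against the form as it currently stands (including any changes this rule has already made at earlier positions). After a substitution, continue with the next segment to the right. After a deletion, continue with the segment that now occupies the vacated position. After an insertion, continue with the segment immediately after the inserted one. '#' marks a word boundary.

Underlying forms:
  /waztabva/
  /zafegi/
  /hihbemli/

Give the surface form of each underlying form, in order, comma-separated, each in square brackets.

/waztabva/:
  Rule 1 Final Vowel Lowering: no change — [waztabva]
  Rule 2 Medial Vowel Deletion: no change — [waztabva]
  Rule 3 Final Obstruent Devoicing: no change — [waztabva]
  Rule 4 Velar Palatalization: no change — [waztabva]
/zafegi/:
  Rule 1 Final Vowel Lowering: [zafegi] → [zafege]
  Rule 2 Medial Vowel Deletion: [zafege] → [zafge]
  Rule 3 Final Obstruent Devoicing: no change — [zafge]
  Rule 4 Velar Palatalization: [zafge] → [zafze]
/hihbemli/:
  Rule 1 Final Vowel Lowering: [hihbemli] → [hihbemle]
  Rule 2 Medial Vowel Deletion: [hihbemle] → [hihbmle]
  Rule 3 Final Obstruent Devoicing: no change — [hihbmle]
  Rule 4 Velar Palatalization: no change — [hihbmle]

[waztabva], [zafze], [hihbmle]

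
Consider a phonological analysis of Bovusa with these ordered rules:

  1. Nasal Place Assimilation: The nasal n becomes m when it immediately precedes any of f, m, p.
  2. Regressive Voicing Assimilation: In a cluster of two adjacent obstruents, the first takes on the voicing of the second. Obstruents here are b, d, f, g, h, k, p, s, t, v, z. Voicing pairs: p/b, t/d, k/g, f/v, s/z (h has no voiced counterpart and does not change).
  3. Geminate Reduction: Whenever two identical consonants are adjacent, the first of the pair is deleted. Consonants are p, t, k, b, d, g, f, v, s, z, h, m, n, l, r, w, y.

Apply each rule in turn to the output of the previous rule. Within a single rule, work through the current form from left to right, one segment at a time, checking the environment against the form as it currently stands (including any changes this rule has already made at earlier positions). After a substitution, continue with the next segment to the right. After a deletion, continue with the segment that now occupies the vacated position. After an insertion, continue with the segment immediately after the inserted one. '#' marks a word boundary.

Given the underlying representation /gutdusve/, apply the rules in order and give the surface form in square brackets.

[guduzve]

1 Nasal Place Assimilation: no change — [gutdusve]
2 Regressive Voicing Assimilation: [gutdusve] → [gudduzve]
3 Geminate Reduction: [gudduzve] → [guduzve]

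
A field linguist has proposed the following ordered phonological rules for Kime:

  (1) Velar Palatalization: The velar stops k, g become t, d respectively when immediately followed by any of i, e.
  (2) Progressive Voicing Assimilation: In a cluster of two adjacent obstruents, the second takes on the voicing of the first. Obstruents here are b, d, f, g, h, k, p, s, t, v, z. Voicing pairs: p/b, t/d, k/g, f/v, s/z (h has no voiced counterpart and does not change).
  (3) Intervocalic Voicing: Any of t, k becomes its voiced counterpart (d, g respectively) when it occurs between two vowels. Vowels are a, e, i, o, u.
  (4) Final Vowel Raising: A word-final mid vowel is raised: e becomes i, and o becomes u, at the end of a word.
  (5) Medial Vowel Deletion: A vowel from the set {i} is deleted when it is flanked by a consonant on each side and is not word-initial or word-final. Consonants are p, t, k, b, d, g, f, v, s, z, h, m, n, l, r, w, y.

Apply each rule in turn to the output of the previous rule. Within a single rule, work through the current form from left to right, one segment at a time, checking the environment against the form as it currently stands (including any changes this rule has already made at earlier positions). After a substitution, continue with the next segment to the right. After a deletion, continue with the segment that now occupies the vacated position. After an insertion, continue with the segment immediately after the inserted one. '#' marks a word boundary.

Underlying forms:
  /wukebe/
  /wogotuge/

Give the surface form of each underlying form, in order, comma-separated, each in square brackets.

[wudebi], [wogodudi]

/wukebe/:
  (1) Velar Palatalization: [wukebe] → [wutebe]
  (2) Progressive Voicing Assimilation: no change — [wutebe]
  (3) Intervocalic Voicing: [wutebe] → [wudebe]
  (4) Final Vowel Raising: [wudebe] → [wudebi]
  (5) Medial Vowel Deletion: no change — [wudebi]
/wogotuge/:
  (1) Velar Palatalization: [wogotuge] → [wogotude]
  (2) Progressive Voicing Assimilation: no change — [wogotude]
  (3) Intervocalic Voicing: [wogotude] → [wogodude]
  (4) Final Vowel Raising: [wogodude] → [wogodudi]
  (5) Medial Vowel Deletion: no change — [wogodudi]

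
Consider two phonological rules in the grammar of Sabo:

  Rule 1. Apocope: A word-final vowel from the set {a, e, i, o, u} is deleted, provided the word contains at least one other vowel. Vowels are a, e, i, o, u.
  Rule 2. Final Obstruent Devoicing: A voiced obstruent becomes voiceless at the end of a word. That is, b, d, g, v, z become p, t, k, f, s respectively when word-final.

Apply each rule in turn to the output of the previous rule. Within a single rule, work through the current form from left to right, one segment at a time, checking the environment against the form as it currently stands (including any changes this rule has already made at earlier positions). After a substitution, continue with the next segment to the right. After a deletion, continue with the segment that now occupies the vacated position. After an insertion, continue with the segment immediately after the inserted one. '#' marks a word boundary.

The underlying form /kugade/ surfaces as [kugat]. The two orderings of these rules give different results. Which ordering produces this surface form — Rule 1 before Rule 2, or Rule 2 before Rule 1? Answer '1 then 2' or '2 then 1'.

1 then 2

Order 1 then 2:
  1 Apocope: [kugade] → [kugad]
  2 Final Obstruent Devoicing: [kugad] → [kugat]
  result: [kugat]
Order 2 then 1:
  2 Final Obstruent Devoicing: no change — [kugade]
  1 Apocope: [kugade] → [kugad]
  result: [kugad]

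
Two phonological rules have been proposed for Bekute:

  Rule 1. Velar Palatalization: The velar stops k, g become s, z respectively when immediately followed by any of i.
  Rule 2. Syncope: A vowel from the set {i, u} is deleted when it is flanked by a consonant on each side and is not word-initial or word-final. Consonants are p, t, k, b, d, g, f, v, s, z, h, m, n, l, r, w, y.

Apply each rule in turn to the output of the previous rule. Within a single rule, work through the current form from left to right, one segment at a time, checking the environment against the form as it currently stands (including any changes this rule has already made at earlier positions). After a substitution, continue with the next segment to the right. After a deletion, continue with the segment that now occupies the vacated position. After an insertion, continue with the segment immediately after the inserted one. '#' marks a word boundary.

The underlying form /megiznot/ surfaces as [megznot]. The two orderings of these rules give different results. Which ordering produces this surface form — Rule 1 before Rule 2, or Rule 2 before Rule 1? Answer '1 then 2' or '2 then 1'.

Order 1 then 2:
  1 Velar Palatalization: [megiznot] → [meziznot]
  2 Syncope: [meziznot] → [mezznot]
  result: [mezznot]
Order 2 then 1:
  2 Syncope: [megiznot] → [megznot]
  1 Velar Palatalization: no change — [megznot]
  result: [megznot]

2 then 1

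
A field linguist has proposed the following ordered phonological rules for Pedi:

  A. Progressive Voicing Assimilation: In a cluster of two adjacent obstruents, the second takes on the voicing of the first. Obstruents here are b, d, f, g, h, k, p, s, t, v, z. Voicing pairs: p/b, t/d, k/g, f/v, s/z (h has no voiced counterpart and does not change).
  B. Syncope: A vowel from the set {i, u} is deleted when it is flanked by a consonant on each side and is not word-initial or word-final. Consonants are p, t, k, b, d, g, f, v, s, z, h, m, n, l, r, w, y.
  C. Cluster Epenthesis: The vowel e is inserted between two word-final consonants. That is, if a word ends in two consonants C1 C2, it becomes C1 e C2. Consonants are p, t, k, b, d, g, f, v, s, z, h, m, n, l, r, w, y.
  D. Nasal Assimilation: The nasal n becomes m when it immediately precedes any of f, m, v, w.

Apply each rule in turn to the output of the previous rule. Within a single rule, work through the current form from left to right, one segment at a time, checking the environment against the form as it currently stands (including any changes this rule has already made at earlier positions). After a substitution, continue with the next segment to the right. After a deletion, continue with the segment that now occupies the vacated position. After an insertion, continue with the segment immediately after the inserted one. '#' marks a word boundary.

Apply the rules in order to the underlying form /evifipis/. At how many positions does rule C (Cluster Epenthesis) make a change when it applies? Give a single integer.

1

A Progressive Voicing Assimilation: no change — [evifipis]
B Syncope: [evifipis] → [evfps]
C Cluster Epenthesis: [evfps] → [evfpes]
D Nasal Assimilation: no change — [evfpes]
Rule C changed 1 position(s).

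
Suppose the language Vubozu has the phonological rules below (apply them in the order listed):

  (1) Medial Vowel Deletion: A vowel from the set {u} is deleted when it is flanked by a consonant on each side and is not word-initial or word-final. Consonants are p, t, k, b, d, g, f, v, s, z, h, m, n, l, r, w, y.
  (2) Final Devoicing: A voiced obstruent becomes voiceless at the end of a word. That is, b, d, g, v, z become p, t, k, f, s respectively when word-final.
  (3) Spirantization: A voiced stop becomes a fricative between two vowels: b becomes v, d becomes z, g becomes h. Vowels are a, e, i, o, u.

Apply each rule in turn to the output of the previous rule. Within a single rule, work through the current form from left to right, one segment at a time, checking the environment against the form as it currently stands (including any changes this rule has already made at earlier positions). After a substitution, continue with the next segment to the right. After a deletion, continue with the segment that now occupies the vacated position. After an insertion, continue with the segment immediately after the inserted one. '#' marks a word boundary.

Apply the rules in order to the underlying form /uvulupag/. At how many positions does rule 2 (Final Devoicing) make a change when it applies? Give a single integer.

(1) Medial Vowel Deletion: [uvulupag] → [uvlpag]
(2) Final Devoicing: [uvlpag] → [uvlpak]
(3) Spirantization: no change — [uvlpak]
Rule 2 changed 1 position(s).

1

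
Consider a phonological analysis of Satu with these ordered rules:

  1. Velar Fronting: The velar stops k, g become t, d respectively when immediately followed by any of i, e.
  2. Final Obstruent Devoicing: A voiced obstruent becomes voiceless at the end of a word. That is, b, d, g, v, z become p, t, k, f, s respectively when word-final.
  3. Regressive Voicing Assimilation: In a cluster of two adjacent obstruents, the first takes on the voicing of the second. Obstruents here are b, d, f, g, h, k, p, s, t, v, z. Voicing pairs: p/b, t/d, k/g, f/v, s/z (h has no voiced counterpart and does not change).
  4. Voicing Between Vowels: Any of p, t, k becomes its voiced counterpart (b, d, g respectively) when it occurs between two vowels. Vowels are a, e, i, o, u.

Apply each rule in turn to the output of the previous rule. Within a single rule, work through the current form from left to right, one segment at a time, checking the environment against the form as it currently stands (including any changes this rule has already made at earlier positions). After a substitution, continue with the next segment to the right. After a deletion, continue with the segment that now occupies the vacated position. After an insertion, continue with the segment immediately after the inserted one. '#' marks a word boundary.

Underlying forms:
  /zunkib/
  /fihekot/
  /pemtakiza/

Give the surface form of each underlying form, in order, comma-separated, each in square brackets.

[zuntip], [fihegot], [pemtadiza]

/zunkib/:
  1 Velar Fronting: [zunkib] → [zuntib]
  2 Final Obstruent Devoicing: [zuntib] → [zuntip]
  3 Regressive Voicing Assimilation: no change — [zuntip]
  4 Voicing Between Vowels: no change — [zuntip]
/fihekot/:
  1 Velar Fronting: no change — [fihekot]
  2 Final Obstruent Devoicing: no change — [fihekot]
  3 Regressive Voicing Assimilation: no change — [fihekot]
  4 Voicing Between Vowels: [fihekot] → [fihegot]
/pemtakiza/:
  1 Velar Fronting: [pemtakiza] → [pemtatiza]
  2 Final Obstruent Devoicing: no change — [pemtatiza]
  3 Regressive Voicing Assimilation: no change — [pemtatiza]
  4 Voicing Between Vowels: [pemtatiza] → [pemtadiza]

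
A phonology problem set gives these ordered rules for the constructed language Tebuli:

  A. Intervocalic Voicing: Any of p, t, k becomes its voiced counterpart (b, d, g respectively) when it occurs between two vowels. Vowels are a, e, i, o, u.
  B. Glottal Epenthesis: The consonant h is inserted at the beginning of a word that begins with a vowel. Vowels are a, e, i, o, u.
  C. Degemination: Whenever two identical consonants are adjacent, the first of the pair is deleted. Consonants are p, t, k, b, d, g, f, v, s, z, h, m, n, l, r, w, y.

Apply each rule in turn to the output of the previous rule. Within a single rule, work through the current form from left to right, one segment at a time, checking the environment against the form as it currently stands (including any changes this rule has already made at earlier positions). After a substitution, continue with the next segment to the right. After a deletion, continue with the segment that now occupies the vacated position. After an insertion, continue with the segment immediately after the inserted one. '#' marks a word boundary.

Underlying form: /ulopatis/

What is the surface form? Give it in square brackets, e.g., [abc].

[hulobadis]

A Intervocalic Voicing: [ulopatis] → [ulobadis]
B Glottal Epenthesis: [ulobadis] → [hulobadis]
C Degemination: no change — [hulobadis]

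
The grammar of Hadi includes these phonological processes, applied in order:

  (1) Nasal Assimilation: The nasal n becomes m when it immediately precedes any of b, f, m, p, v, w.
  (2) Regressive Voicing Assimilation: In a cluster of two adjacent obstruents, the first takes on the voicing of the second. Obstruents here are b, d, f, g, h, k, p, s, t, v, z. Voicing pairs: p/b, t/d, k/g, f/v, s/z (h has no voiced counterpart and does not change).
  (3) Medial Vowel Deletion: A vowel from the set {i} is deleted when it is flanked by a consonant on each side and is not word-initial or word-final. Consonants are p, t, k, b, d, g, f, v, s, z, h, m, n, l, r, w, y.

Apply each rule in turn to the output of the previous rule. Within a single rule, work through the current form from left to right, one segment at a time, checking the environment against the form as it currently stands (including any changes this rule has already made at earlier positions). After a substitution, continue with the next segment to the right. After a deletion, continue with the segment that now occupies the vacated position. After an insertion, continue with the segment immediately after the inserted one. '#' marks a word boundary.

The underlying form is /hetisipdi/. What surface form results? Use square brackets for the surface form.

(1) Nasal Assimilation: no change — [hetisipdi]
(2) Regressive Voicing Assimilation: [hetisipdi] → [hetisibdi]
(3) Medial Vowel Deletion: [hetisibdi] → [hetsbdi]

[hetsbdi]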